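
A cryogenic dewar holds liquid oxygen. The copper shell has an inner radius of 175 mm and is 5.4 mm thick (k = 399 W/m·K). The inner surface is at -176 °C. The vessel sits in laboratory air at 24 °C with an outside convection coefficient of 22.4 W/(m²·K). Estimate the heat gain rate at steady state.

Radial (spherical) resistances in series:
R_copper shell = (1/0.175 − 1/0.1804)/(4π×399) = 3.411×10^-5 K/W
R_outer film = 1/(h·4πr_o²) = 1/(22.4×4π×0.1804²) = 0.1092 K/W
R_total = 0.1092 K/W
Q = ΔT/R_total = 200/0.1092

Q ≈ 1830 W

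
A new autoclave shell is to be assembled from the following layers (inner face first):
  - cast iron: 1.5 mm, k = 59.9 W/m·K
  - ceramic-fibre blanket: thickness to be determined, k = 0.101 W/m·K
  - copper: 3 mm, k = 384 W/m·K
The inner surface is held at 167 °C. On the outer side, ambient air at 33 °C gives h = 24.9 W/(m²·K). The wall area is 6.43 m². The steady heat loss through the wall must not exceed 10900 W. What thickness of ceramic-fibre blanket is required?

Thermal resistances in series:
R_cast iron = L/(kA) = 0.0015/(59.9×6.43) = 3.895×10^-6 K/W
R_copper = L/(kA) = 0.003/(384×6.43) = 1.215×10^-6 K/W
R_outer film = 1/(h_o·A) = 1/(24.9×6.43) = 0.006246 K/W
Sum of the known resistances R_other = 0.006251 K/W
Required total resistance R_tot = ΔT/Q_allow = 134/10900 = 0.01229 K/W
R_ceramic-fibre blanket = R_tot − R_other = 0.006043 K/W
L = R·k·A = 0.006043×0.101×6.43

L ≈ 3.92 mm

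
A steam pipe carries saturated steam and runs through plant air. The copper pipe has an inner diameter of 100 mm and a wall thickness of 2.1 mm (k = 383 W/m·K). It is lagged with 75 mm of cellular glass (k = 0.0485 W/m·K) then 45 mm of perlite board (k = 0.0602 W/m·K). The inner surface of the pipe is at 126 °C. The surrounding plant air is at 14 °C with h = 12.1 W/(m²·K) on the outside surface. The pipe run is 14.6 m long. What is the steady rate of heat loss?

Treating each annulus and film as a series resistance:
R_copper pipe wall = ln(52.1/50)/(2π×383×14.6) = 1.171×10^-6 K/W
R_cellular glass = ln(127.1/52.1)/(2π×0.0485×14.6) = 0.2004 K/W
R_perlite board = ln(172.1/127.1)/(2π×0.0602×14.6) = 0.05489 K/W
R_outer film = 1/(h_o·2πr_oL) = 1/(12.1×2π×0.1721×14.6) = 0.005235 K/W
R_total = 0.2606 K/W
Q = ΔT/R_total = 112/0.2606

Q ≈ 430 W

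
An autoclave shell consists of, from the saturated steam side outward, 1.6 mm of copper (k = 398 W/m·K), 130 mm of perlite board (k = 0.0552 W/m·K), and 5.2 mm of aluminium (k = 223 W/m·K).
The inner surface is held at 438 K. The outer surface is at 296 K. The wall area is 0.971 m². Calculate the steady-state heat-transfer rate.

Thermal resistances in series:
R_copper = L/(kA) = 0.0016/(398×0.971) = 4.14×10^-6 K/W
R_perlite board = L/(kA) = 0.13/(0.0552×0.971) = 2.425 K/W
R_aluminium = L/(kA) = 0.0052/(223×0.971) = 2.401×10^-5 K/W
R_total = 2.425 K/W
Q = ΔT / R_total = 142 / 2.425

Q ≈ 58.5 W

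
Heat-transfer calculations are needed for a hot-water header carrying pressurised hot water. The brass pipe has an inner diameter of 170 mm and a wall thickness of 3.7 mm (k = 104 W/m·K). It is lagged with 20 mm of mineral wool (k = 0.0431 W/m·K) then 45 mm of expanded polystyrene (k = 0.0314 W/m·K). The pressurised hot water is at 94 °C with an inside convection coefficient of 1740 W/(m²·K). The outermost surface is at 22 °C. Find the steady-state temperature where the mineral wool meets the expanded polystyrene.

T ≈ 72.4 °C

Cylindrical conduction, so R = ln(r₂/r₁)/(2πkL) per layer, in series:
R_inner film = 1/(h_i·2πr₁L) = 1/(1740×2π×0.085×1) = 0.001076 K/W
R_brass pipe wall = ln(88.7/85)/(2π×104×1) = 6.521×10^-5 K/W
R_mineral wool = ln(108.7/88.7)/(2π×0.0431×1) = 0.7508 K/W
R_expanded polystyrene = ln(153.7/108.7)/(2π×0.0314×1) = 1.756 K/W
R_total = 2.508 K/W
Q = ΔT/R_total = 72/2.508
Q = 28.7 W/m
T_interface = T_inner − Q·ΣR(inner→interface) = 94 − 28.7×0.752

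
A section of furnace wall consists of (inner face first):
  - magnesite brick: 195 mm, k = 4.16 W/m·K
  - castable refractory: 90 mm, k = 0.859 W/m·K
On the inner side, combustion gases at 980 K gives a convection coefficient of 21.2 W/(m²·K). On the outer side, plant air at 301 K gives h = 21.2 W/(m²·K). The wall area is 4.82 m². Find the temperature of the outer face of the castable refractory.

T ≈ 431 K

Thermal resistances in series:
R_inner film = 1/(h_i·A) = 1/(21.2×4.82) = 0.009786 K/W
R_magnesite brick = L/(kA) = 0.195/(4.16×4.82) = 0.009725 K/W
R_castable refractory = L/(kA) = 0.09/(0.859×4.82) = 0.02174 K/W
R_outer film = 1/(h_o·A) = 1/(21.2×4.82) = 0.009786 K/W
R_total = 0.05103 K/W;  Q = ΔT/R_total = 679/0.05103 = 13300 W
T_interface = T_inner − Q·ΣR(inner→interface) = 980 − 13300×0.04125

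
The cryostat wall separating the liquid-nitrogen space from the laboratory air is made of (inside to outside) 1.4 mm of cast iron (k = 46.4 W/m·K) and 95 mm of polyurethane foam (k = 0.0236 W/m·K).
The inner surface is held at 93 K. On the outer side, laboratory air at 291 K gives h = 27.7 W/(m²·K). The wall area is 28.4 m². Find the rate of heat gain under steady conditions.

Series thermal resistances:
R_cast iron = L/(kA) = 0.0014/(46.4×28.4) = 1.062×10^-6 K/W
R_polyurethane foam = L/(kA) = 0.095/(0.0236×28.4) = 0.1417 K/W
R_outer film = 1/(h_o·A) = 1/(27.7×28.4) = 0.001271 K/W
R_total = 0.143 K/W
Q = ΔT / R_total = 198 / 0.143

Q ≈ 1380 W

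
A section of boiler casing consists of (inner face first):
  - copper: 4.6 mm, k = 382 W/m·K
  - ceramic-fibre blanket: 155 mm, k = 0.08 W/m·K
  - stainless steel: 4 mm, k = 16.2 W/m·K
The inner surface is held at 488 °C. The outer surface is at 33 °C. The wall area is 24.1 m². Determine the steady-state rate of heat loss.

Q ≈ 5660 W

Model the wall as resistances in series:
R_copper = L/(kA) = 0.0046/(382×24.1) = 4.997×10^-7 K/W
R_ceramic-fibre blanket = L/(kA) = 0.155/(0.08×24.1) = 0.08039 K/W
R_stainless steel = L/(kA) = 0.004/(16.2×24.1) = 1.025×10^-5 K/W
R_total = 0.0804 K/W
Q = ΔT / R_total = 455 / 0.0804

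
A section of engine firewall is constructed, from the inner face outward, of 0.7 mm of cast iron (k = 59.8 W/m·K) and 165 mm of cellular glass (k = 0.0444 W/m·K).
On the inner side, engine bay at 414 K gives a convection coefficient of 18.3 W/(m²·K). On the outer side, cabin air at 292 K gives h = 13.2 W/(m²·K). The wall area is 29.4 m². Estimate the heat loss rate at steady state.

Q ≈ 932 W

Treating each layer as a thermal resistance in series:
R_inner film = 1/(h_i·A) = 1/(18.3×29.4) = 0.001859 K/W
R_cast iron = L/(kA) = 0.0007/(59.8×29.4) = 3.982×10^-7 K/W
R_cellular glass = L/(kA) = 0.165/(0.0444×29.4) = 0.1264 K/W
R_outer film = 1/(h_o·A) = 1/(13.2×29.4) = 0.002577 K/W
R_total = 0.1308 K/W
Q = ΔT / R_total = 122 / 0.1308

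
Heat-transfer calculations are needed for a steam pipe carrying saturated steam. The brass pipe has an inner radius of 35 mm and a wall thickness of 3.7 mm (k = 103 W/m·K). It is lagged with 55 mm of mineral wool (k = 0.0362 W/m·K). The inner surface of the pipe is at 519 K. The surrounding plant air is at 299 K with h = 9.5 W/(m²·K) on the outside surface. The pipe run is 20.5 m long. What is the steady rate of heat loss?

For a radial system each layer contributes R = ln(r_out/r_in)/(2πkL); films add R = 1/(hA).
R_brass pipe wall = ln(38.7/35)/(2π×103×20.5) = 7.575×10^-6 K/W
R_mineral wool = ln(93.7/38.7)/(2π×0.0362×20.5) = 0.1896 K/W
R_outer film = 1/(h_o·2πr_oL) = 1/(9.5×2π×0.0937×20.5) = 0.008722 K/W
R_total = 0.1984 K/W
Q = ΔT/R_total = 220/0.1984

Q ≈ 1110 W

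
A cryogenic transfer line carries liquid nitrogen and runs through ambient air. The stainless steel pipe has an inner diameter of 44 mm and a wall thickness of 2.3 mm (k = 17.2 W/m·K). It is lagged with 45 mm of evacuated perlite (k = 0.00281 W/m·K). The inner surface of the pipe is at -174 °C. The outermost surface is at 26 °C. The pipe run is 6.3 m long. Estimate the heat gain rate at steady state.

Q ≈ 21.2 W

Radial resistances (cylindrical: R_cond = ln(r_o/r_i)/(2πkL), R_conv = 1/(h·2πrL)):
R_stainless steel pipe wall = ln(24.3/22)/(2π×17.2×6.3) = 1.46×10^-4 K/W
R_evacuated perlite = ln(69.3/24.3)/(2π×0.00281×6.3) = 9.422 K/W
R_total = 9.422 K/W
Q = ΔT/R_total = 200/9.422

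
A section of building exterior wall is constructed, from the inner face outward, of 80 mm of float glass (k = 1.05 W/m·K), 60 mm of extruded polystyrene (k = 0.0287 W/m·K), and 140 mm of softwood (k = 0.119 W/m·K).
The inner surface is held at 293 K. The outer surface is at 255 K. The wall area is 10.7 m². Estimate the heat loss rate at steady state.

Q ≈ 122 W

Series thermal resistances:
R_float glass = L/(kA) = 0.08/(1.05×10.7) = 0.007121 K/W
R_extruded polystyrene = L/(kA) = 0.06/(0.0287×10.7) = 0.1954 K/W
R_softwood = L/(kA) = 0.14/(0.119×10.7) = 0.11 K/W
R_total = 0.3125 K/W
Q = ΔT / R_total = 38 / 0.3125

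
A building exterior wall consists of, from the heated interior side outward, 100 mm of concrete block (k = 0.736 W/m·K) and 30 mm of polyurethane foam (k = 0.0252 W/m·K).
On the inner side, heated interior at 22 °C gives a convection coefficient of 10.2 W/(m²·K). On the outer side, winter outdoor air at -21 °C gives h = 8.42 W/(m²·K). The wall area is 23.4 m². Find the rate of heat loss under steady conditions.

Treating each layer as a thermal resistance in series:
R_inner film = 1/(h_i·A) = 1/(10.2×23.4) = 0.00419 K/W
R_concrete block = L/(kA) = 0.1/(0.736×23.4) = 0.005806 K/W
R_polyurethane foam = L/(kA) = 0.03/(0.0252×23.4) = 0.05088 K/W
R_outer film = 1/(h_o·A) = 1/(8.42×23.4) = 0.005075 K/W
R_total = 0.06595 K/W
Q = ΔT / R_total = 43 / 0.06595

Q ≈ 652 W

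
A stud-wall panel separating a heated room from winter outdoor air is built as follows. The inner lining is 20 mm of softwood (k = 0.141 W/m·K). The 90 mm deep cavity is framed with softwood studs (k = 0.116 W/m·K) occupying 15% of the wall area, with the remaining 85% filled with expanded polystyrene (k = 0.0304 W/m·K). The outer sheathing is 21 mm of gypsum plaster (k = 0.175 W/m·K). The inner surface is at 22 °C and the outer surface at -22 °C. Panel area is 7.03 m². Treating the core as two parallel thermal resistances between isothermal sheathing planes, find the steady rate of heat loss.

Sheathing layers in series; stud and cavity paths in parallel between them.
R_inner = 0.02/(0.141×7.03) = 0.02018 K/W
R_stud  = 0.09/(0.116×0.15×7.03) = 0.7358 K/W
R_cav   = 0.09/(0.0304×0.85×7.03) = 0.4954 K/W
1/R_core = 1/R_stud + 1/R_cav → R_core = 0.2961 K/W
R_outer = 0.021/(0.175×7.03) = 0.01707 K/W
R_total = 0.3333 K/W
Q = ΔT/R_total = 44/0.3333

Q ≈ 132 W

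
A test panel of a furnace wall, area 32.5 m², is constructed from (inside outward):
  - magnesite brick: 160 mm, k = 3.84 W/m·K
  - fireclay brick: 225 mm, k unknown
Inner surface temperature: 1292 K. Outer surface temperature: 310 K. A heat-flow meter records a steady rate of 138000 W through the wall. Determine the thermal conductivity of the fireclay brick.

k ≈ 1.19 W/(m·K)

Series thermal resistances:
R_magnesite brick = L/(kA) = 0.16/(3.84×32.5) = 0.001282 K/W
Sum of known resistances R_other = 0.001282 K/W
Total R = ΔT/Q = 982/138000 = 0.007116 K/W
R_fireclay brick = R_total − R_other = 0.005834 K/W
k = L/(R·A) = 0.225/(0.005834×32.5)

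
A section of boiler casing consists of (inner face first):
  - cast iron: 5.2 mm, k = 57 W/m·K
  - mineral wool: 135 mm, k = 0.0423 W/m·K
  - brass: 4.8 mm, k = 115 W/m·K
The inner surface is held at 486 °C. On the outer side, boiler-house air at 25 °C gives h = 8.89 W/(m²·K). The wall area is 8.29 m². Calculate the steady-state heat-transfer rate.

Q ≈ 1160 W

Treating each layer as a thermal resistance in series:
R_cast iron = L/(kA) = 0.0052/(57×8.29) = 1.1×10^-5 K/W
R_mineral wool = L/(kA) = 0.135/(0.0423×8.29) = 0.385 K/W
R_brass = L/(kA) = 0.0048/(115×8.29) = 5.035×10^-6 K/W
R_outer film = 1/(h_o·A) = 1/(8.89×8.29) = 0.01357 K/W
R_total = 0.3986 K/W
Q = ΔT / R_total = 461 / 0.3986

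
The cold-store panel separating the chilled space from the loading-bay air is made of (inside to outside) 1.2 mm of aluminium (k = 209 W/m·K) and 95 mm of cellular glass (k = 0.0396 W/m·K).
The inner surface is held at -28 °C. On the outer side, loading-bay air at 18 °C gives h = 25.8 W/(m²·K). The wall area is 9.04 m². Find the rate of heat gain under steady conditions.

Series thermal resistances:
R_aluminium = L/(kA) = 0.0012/(209×9.04) = 6.351×10^-7 K/W
R_cellular glass = L/(kA) = 0.095/(0.0396×9.04) = 0.2654 K/W
R_outer film = 1/(h_o·A) = 1/(25.8×9.04) = 0.004288 K/W
R_total = 0.2697 K/W
Q = ΔT / R_total = 46 / 0.2697

Q ≈ 171 W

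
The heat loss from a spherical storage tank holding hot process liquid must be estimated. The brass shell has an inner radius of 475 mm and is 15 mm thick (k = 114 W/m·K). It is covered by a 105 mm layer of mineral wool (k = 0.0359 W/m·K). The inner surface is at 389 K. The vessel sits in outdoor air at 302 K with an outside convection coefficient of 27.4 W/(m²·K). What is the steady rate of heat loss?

Q ≈ 108 W

Each spherical layer contributes R = (1/r_i − 1/r_o)/(4πk):
R_brass shell = (1/0.475 − 1/0.49)/(4π×114) = 4.499×10^-5 K/W
R_mineral wool = (1/0.49 − 1/0.595)/(4π×0.0359) = 0.7983 K/W
R_outer film = 1/(h·4πr_o²) = 1/(27.4×4π×0.595²) = 0.008204 K/W
R_total = 0.8066 K/W
Q = ΔT/R_total = 87/0.8066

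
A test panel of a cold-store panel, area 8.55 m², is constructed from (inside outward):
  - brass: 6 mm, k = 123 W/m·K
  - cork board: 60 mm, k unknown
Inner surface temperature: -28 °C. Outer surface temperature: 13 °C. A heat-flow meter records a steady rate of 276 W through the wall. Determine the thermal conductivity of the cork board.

k ≈ 0.0472 W/(m·K)

Model the wall as resistances in series:
R_brass = L/(kA) = 0.006/(123×8.55) = 5.705×10^-6 K/W
Sum of known resistances R_other = 5.705×10^-6 K/W
Total R = ΔT/Q = 41/276 = 0.1486 K/W
R_cork board = R_total − R_other = 0.1485 K/W
k = L/(R·A) = 0.06/(0.1485×8.55)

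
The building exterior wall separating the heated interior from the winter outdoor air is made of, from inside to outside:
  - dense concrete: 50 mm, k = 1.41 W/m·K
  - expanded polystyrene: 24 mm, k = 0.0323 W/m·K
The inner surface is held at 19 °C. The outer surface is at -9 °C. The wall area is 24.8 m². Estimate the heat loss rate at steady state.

Q ≈ 892 W

Treating each layer as a thermal resistance in series:
R_dense concrete = L/(kA) = 0.05/(1.41×24.8) = 0.00143 K/W
R_expanded polystyrene = L/(kA) = 0.024/(0.0323×24.8) = 0.02996 K/W
R_total = 0.03139 K/W
Q = ΔT / R_total = 28 / 0.03139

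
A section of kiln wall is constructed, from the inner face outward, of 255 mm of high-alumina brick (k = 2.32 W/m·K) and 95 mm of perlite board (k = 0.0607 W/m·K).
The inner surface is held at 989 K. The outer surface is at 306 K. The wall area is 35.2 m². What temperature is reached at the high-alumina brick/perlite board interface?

T ≈ 944 K

Series thermal resistances:
R_high-alumina brick = L/(kA) = 0.255/(2.32×35.2) = 0.003123 K/W
R_perlite board = L/(kA) = 0.095/(0.0607×35.2) = 0.04446 K/W
R_total = 0.04758 K/W;  Q = ΔT/R_total = 683/0.04758 = 14350 W
T_interface = T_inner − Q·ΣR(inner→interface) = 989 − 14400×0.003123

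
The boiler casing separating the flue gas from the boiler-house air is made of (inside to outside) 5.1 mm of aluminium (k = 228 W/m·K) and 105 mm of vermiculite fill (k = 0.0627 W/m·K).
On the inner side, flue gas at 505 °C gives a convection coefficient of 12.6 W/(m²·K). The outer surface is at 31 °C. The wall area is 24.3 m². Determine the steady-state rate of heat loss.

Model the wall as resistances in series:
R_inner film = 1/(h_i·A) = 1/(12.6×24.3) = 0.003266 K/W
R_aluminium = L/(kA) = 0.0051/(228×24.3) = 9.205×10^-7 K/W
R_vermiculite fill = L/(kA) = 0.105/(0.0627×24.3) = 0.06892 K/W
R_total = 0.07218 K/W
Q = ΔT / R_total = 474 / 0.07218

Q ≈ 6570 W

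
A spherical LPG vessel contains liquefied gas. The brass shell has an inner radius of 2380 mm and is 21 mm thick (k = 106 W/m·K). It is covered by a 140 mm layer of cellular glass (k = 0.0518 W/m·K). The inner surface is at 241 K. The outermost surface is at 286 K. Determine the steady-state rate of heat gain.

Radial (spherical) resistances in series:
R_brass shell = (1/2.38 − 1/2.401)/(4π×106) = 2.759×10^-6 K/W
R_cellular glass = (1/2.401 − 1/2.541)/(4π×0.0518) = 0.03525 K/W
R_total = 0.03526 K/W
Q = ΔT/R_total = 45/0.03526

Q ≈ 1280 W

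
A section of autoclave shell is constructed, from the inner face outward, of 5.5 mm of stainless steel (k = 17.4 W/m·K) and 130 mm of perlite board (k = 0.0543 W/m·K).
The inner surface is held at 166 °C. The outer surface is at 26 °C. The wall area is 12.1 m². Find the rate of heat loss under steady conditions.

Treating each layer as a thermal resistance in series:
R_stainless steel = L/(kA) = 0.0055/(17.4×12.1) = 2.612×10^-5 K/W
R_perlite board = L/(kA) = 0.13/(0.0543×12.1) = 0.1979 K/W
R_total = 0.1979 K/W
Q = ΔT / R_total = 140 / 0.1979

Q ≈ 707 W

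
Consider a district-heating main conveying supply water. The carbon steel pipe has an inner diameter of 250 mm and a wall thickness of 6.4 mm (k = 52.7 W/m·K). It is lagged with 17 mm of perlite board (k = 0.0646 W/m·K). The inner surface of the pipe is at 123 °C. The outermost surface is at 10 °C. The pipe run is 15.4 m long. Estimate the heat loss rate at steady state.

Q ≈ 5800 W

Per-layer cylindrical resistances, series-summed:
R_carbon steel pipe wall = ln(131.4/125)/(2π×52.7×15.4) = 9.792×10^-6 K/W
R_perlite board = ln(148.4/131.4)/(2π×0.0646×15.4) = 0.01946 K/W
R_total = 0.01947 K/W
Q = ΔT/R_total = 113/0.01947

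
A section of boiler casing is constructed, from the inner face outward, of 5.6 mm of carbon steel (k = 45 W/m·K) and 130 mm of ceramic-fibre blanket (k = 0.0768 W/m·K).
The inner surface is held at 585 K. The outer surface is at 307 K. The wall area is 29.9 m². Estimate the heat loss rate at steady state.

Thermal resistances in series:
R_carbon steel = L/(kA) = 0.0056/(45×29.9) = 4.162×10^-6 K/W
R_ceramic-fibre blanket = L/(kA) = 0.13/(0.0768×29.9) = 0.05661 K/W
R_total = 0.05662 K/W
Q = ΔT / R_total = 278 / 0.05662

Q ≈ 4910 W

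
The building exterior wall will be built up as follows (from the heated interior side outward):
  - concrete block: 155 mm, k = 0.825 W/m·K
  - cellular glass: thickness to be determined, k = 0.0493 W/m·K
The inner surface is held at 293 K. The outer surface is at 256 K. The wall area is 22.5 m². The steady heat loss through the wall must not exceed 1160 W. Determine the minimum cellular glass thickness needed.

Series thermal resistances:
R_concrete block = L/(kA) = 0.155/(0.825×22.5) = 0.00835 K/W
Sum of the known resistances R_other = 0.00835 K/W
Required total resistance R_tot = ΔT/Q_allow = 37/1160 = 0.0319 K/W
R_cellular glass = R_tot − R_other = 0.02355 K/W
L = R·k·A = 0.02355×0.0493×22.5

L ≈ 26.1 mm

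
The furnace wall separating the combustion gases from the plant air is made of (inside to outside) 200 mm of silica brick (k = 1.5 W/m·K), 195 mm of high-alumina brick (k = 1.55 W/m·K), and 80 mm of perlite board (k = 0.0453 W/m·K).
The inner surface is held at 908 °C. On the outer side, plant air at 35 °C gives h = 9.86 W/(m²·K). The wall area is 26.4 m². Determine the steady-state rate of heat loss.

Q ≈ 10800 W

Model the wall as resistances in series:
R_silica brick = L/(kA) = 0.2/(1.5×26.4) = 0.005051 K/W
R_high-alumina brick = L/(kA) = 0.195/(1.55×26.4) = 0.004765 K/W
R_perlite board = L/(kA) = 0.08/(0.0453×26.4) = 0.06689 K/W
R_outer film = 1/(h_o·A) = 1/(9.86×26.4) = 0.003842 K/W
R_total = 0.08055 K/W
Q = ΔT / R_total = 873 / 0.08055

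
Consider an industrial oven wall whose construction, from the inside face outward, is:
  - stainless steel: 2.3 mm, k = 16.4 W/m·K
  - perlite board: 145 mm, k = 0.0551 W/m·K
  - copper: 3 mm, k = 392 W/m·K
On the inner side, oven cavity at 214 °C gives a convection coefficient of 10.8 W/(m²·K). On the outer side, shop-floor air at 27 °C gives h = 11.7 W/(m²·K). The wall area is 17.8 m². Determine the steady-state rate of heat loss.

Q ≈ 1180 W

Thermal resistances in series:
R_inner film = 1/(h_i·A) = 1/(10.8×17.8) = 0.005202 K/W
R_stainless steel = L/(kA) = 0.0023/(16.4×17.8) = 7.879×10^-6 K/W
R_perlite board = L/(kA) = 0.145/(0.0551×17.8) = 0.1478 K/W
R_copper = L/(kA) = 0.003/(392×17.8) = 4.299×10^-7 K/W
R_outer film = 1/(h_o·A) = 1/(11.7×17.8) = 0.004802 K/W
R_total = 0.1579 K/W
Q = ΔT / R_total = 187 / 0.1579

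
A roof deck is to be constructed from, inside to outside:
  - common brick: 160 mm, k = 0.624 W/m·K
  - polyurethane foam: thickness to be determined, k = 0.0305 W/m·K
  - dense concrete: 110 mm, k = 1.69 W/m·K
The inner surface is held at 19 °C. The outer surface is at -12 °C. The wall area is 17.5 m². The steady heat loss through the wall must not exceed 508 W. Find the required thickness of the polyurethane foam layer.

L ≈ 22.8 mm

Series thermal resistances:
R_common brick = L/(kA) = 0.16/(0.624×17.5) = 0.01465 K/W
R_dense concrete = L/(kA) = 0.11/(1.69×17.5) = 0.003719 K/W
Sum of the known resistances R_other = 0.01837 K/W
Required total resistance R_tot = ΔT/Q_allow = 31/508 = 0.06102 K/W
R_polyurethane foam = R_tot − R_other = 0.04265 K/W
L = R·k·A = 0.04265×0.0305×17.5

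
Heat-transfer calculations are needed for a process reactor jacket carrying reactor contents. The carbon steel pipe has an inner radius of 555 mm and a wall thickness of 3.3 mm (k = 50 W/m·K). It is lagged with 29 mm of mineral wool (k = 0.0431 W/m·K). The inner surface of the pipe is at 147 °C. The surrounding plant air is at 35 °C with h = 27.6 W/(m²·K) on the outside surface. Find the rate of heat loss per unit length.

Radial resistances (cylindrical: R_cond = ln(r_o/r_i)/(2πkL), R_conv = 1/(h·2πrL)):
R_carbon steel pipe wall = ln(558.3/555)/(2π×50×1) = 1.887×10^-5 K/W
R_mineral wool = ln(587.3/558.3)/(2π×0.0431×1) = 0.187 K/W
R_outer film = 1/(h_o·2πr_oL) = 1/(27.6×2π×0.5873×1) = 0.009819 K/W
R_total = 0.1968 K/W
Q = ΔT/R_total = 112/0.1968

q′ ≈ 569 W/m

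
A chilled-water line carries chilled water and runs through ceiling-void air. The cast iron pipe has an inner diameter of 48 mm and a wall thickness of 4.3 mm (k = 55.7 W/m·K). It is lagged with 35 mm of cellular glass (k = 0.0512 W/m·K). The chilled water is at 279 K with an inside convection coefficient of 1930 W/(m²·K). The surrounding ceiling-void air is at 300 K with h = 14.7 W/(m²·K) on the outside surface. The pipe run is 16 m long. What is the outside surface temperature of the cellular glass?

T ≈ 299 K

Radial resistances (cylindrical: R_cond = ln(r_o/r_i)/(2πkL), R_conv = 1/(h·2πrL)):
R_inner film = 1/(h_i·2πr₁L) = 1/(1930×2π×0.024×16) = 2.147×10^-4 K/W
R_cast iron pipe wall = ln(28.3/24)/(2π×55.7×16) = 2.943×10^-5 K/W
R_cellular glass = ln(63.3/28.3)/(2π×0.0512×16) = 0.1564 K/W
R_outer film = 1/(h_o·2πr_oL) = 1/(14.7×2π×0.0633×16) = 0.01069 K/W
R_total = 0.1673 K/W
Q = ΔT/R_total = 21/0.1673
Q = 125 W
T_interface = T_inner + Q·ΣR(inner→interface) = 279 + 125×0.1566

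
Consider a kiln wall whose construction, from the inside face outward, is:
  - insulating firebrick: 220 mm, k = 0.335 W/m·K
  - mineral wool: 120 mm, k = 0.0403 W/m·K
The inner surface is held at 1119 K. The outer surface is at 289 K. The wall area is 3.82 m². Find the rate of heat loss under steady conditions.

Q ≈ 872 W

Using the resistance-network approach (series):
R_insulating firebrick = L/(kA) = 0.22/(0.335×3.82) = 0.1719 K/W
R_mineral wool = L/(kA) = 0.12/(0.0403×3.82) = 0.7795 K/W
R_total = 0.9514 K/W
Q = ΔT / R_total = 830 / 0.9514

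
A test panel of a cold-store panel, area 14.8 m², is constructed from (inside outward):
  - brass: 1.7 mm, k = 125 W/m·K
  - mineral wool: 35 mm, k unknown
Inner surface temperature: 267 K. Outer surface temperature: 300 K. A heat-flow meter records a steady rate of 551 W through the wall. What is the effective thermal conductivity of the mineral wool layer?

k ≈ 0.0395 W/(m·K)

Treating each layer as a thermal resistance in series:
R_brass = L/(kA) = 0.0017/(125×14.8) = 9.189×10^-7 K/W
Sum of known resistances R_other = 9.189×10^-7 K/W
Total R = ΔT/Q = 33/551 = 0.05989 K/W
R_mineral wool = R_total − R_other = 0.05989 K/W
k = L/(R·A) = 0.035/(0.05989×14.8)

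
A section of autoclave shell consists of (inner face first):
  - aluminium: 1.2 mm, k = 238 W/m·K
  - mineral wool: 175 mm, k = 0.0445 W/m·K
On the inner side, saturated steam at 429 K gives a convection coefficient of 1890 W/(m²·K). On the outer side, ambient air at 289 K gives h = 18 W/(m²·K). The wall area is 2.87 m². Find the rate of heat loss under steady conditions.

Thermal resistances in series:
R_inner film = 1/(h_i·A) = 1/(1890×2.87) = 1.844×10^-4 K/W
R_aluminium = L/(kA) = 0.0012/(238×2.87) = 1.757×10^-6 K/W
R_mineral wool = L/(kA) = 0.175/(0.0445×2.87) = 1.37 K/W
R_outer film = 1/(h_o·A) = 1/(18×2.87) = 0.01936 K/W
R_total = 1.39 K/W
Q = ΔT / R_total = 140 / 1.39

Q ≈ 101 W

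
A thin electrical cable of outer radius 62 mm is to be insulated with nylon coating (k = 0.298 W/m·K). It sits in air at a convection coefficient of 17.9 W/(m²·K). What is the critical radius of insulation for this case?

For a cylinder r_cr = k/h = 0.298/17.9
r_cr = 16.6 mm; since the bare radius (62 mm) is above r_cr, any added insulation will reduce heat loss.

r_cr ≈ 16.6 mm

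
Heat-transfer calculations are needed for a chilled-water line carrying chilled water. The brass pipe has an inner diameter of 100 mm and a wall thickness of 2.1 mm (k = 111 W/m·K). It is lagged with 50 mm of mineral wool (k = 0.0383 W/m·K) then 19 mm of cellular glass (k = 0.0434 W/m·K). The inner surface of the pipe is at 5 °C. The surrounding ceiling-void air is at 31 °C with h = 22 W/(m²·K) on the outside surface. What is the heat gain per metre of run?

For a radial system each layer contributes R = ln(r_out/r_in)/(2πkL); films add R = 1/(hA).
R_brass pipe wall = ln(52.1/50)/(2π×111×1) = 5.899×10^-5 K/W
R_mineral wool = ln(102.1/52.1)/(2π×0.0383×1) = 2.796 K/W
R_cellular glass = ln(121.1/102.1)/(2π×0.0434×1) = 0.6259 K/W
R_outer film = 1/(h_o·2πr_oL) = 1/(22×2π×0.1211×1) = 0.05974 K/W
R_total = 3.481 K/W
Q = ΔT/R_total = 26/3.481

q′ ≈ 7.47 W/m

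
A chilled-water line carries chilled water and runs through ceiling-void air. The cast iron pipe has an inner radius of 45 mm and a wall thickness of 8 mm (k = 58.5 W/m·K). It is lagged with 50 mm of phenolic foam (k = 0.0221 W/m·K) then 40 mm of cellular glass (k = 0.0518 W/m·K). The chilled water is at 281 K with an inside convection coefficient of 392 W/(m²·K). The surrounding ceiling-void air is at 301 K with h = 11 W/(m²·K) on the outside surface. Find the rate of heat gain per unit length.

q′ ≈ 3.39 W/m

Cylindrical conduction, so R = ln(r₂/r₁)/(2πkL) per layer, in series:
R_inner film = 1/(h_i·2πr₁L) = 1/(392×2π×0.045×1) = 0.009022 K/W
R_cast iron pipe wall = ln(53/45)/(2π×58.5×1) = 4.452×10^-4 K/W
R_phenolic foam = ln(103/53)/(2π×0.0221×1) = 4.785 K/W
R_cellular glass = ln(143/103)/(2π×0.0518×1) = 1.008 K/W
R_outer film = 1/(h_o·2πr_oL) = 1/(11×2π×0.143×1) = 0.1012 K/W
R_total = 5.904 K/W
Q = ΔT/R_total = 20/5.904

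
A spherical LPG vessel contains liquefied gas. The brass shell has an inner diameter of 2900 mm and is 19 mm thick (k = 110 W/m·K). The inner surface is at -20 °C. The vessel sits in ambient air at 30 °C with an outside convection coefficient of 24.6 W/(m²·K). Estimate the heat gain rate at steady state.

Q ≈ 33200 W

For a spherical shell R = (1/r₁ − 1/r₂)/(4πk); film R = 1/(h·4πr²). In series:
R_brass shell = (1/1.45 − 1/1.469)/(4π×110) = 6.453×10^-6 K/W
R_outer film = 1/(h·4πr_o²) = 1/(24.6×4π×1.469²) = 0.001499 K/W
R_total = 0.001505 K/W
Q = ΔT/R_total = 50/0.001505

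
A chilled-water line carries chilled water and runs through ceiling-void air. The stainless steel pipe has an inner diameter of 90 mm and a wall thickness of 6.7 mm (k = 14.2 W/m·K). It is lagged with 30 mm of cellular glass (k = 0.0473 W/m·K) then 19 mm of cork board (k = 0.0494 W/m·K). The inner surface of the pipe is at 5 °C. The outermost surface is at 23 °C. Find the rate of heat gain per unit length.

Treating each annulus and film as a series resistance:
R_stainless steel pipe wall = ln(51.7/45)/(2π×14.2×1) = 0.001556 K/W
R_cellular glass = ln(81.7/51.7)/(2π×0.0473×1) = 1.54 K/W
R_cork board = ln(100.7/81.7)/(2π×0.0494×1) = 0.6736 K/W
R_total = 2.215 K/W
Q = ΔT/R_total = 18/2.215

q′ ≈ 8.13 W/m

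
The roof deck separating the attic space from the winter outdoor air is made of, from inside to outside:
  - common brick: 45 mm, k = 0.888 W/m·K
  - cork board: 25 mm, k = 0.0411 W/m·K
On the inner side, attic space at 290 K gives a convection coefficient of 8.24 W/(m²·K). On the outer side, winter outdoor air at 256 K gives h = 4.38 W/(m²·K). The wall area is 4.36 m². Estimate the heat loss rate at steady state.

Q ≈ 147 W

Treating each layer as a thermal resistance in series:
R_inner film = 1/(h_i·A) = 1/(8.24×4.36) = 0.02783 K/W
R_common brick = L/(kA) = 0.045/(0.888×4.36) = 0.01162 K/W
R_cork board = L/(kA) = 0.025/(0.0411×4.36) = 0.1395 K/W
R_outer film = 1/(h_o·A) = 1/(4.38×4.36) = 0.05236 K/W
R_total = 0.2313 K/W
Q = ΔT / R_total = 34 / 0.2313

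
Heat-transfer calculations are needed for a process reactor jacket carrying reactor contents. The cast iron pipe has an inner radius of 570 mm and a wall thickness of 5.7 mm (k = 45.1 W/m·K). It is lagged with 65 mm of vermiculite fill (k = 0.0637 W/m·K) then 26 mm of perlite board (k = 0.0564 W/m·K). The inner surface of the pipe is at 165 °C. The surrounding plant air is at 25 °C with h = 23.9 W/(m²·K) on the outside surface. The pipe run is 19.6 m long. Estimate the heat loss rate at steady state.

Treating each annulus and film as a series resistance:
R_cast iron pipe wall = ln(575.7/570)/(2π×45.1×19.6) = 1.792×10^-6 K/W
R_vermiculite fill = ln(640.7/575.7)/(2π×0.0637×19.6) = 0.01364 K/W
R_perlite board = ln(666.7/640.7)/(2π×0.0564×19.6) = 0.005727 K/W
R_outer film = 1/(h_o·2πr_oL) = 1/(23.9×2π×0.6667×19.6) = 5.096×10^-4 K/W
R_total = 0.01988 K/W
Q = ΔT/R_total = 140/0.01988

Q ≈ 7040 W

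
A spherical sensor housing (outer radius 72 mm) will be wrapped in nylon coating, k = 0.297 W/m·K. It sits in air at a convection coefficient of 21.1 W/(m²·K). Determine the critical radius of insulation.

r_cr ≈ 28.2 mm

For a sphere r_cr = 2k/h = 2×0.297/21.1
r_cr = 28.2 mm; since the bare radius (72 mm) is above r_cr, any added insulation will reduce heat loss.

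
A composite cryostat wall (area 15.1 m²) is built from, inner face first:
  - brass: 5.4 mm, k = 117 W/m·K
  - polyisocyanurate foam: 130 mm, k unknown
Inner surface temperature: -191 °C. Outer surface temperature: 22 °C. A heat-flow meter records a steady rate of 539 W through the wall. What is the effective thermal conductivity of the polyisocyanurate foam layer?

k ≈ 0.0218 W/(m·K)

Model the wall as resistances in series:
R_brass = L/(kA) = 0.0054/(117×15.1) = 3.057×10^-6 K/W
Sum of known resistances R_other = 3.057×10^-6 K/W
Total R = ΔT/Q = 213/539 = 0.3952 K/W
R_polyisocyanurate foam = R_total − R_other = 0.3952 K/W
k = L/(R·A) = 0.13/(0.3952×15.1)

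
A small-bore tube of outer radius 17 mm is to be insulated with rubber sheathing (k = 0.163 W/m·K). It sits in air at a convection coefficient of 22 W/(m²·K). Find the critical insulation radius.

r_cr ≈ 7.41 mm

For a cylinder r_cr = k/h = 0.163/22
r_cr = 7.41 mm; since the bare radius (17 mm) is above r_cr, any added insulation will reduce heat loss.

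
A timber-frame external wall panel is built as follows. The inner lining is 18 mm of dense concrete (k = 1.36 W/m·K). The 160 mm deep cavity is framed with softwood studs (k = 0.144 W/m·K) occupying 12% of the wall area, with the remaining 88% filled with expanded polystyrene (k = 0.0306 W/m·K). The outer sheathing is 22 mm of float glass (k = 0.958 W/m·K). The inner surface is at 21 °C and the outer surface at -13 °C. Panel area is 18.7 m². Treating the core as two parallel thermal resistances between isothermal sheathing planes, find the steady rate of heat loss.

Sheathing layers in series; stud and cavity paths in parallel between them.
R_inner = 0.018/(1.36×18.7) = 7.078×10^-4 K/W
R_stud  = 0.16/(0.144×0.12×18.7) = 0.4951 K/W
R_cav   = 0.16/(0.0306×0.88×18.7) = 0.3177 K/W
1/R_core = 1/R_stud + 1/R_cav → R_core = 0.1935 K/W
R_outer = 0.022/(0.958×18.7) = 0.001228 K/W
R_total = 0.1955 K/W
Q = ΔT/R_total = 34/0.1955

Q ≈ 174 W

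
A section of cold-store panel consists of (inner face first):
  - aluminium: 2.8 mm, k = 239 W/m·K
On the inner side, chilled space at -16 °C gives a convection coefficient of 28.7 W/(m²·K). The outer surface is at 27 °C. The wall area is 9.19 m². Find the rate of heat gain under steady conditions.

Using the resistance-network approach (series):
R_inner film = 1/(h_i·A) = 1/(28.7×9.19) = 0.003791 K/W
R_aluminium = L/(kA) = 0.0028/(239×9.19) = 1.275×10^-6 K/W
R_total = 0.003793 K/W
Q = ΔT / R_total = 43 / 0.003793

Q ≈ 11300 W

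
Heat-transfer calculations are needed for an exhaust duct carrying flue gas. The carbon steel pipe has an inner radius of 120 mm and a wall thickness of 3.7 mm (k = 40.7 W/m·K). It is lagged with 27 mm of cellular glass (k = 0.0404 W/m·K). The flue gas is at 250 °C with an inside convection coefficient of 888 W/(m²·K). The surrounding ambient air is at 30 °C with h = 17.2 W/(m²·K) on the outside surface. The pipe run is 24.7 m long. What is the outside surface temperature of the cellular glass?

T ≈ 46.1 °C

Per-layer cylindrical resistances, series-summed:
R_inner film = 1/(h_i·2πr₁L) = 1/(888×2π×0.12×24.7) = 6.047×10^-5 K/W
R_carbon steel pipe wall = ln(123.7/120)/(2π×40.7×24.7) = 4.808×10^-6 K/W
R_cellular glass = ln(150.7/123.7)/(2π×0.0404×24.7) = 0.03149 K/W
R_outer film = 1/(h_o·2πr_oL) = 1/(17.2×2π×0.1507×24.7) = 0.002486 K/W
R_total = 0.03404 K/W
Q = ΔT/R_total = 220/0.03404
Q = 6460 W
T_interface = T_inner − Q·ΣR(inner→interface) = 250 − 6460×0.03155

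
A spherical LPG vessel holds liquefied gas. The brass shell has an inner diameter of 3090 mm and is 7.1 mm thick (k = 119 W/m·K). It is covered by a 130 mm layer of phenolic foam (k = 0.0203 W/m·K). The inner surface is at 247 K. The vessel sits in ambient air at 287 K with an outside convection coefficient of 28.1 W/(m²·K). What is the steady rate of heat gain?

Q ≈ 204 W

Spherical conduction: R = (1/r_in − 1/r_out)/(4πk) per layer; series-sum.
R_brass shell = (1/1.545 − 1/1.5521)/(4π×119) = 1.98×10^-6 K/W
R_phenolic foam = (1/1.5521 − 1/1.6821)/(4π×0.0203) = 0.1952 K/W
R_outer film = 1/(h·4πr_o²) = 1/(28.1×4π×1.6821²) = 0.001001 K/W
R_total = 0.1962 K/W
Q = ΔT/R_total = 40/0.1962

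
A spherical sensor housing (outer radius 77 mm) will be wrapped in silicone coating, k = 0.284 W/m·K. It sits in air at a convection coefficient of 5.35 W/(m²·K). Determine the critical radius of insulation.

r_cr ≈ 106 mm

For a sphere r_cr = 2k/h = 2×0.284/5.35
r_cr = 106 mm; since the bare radius (77 mm) is below r_cr, adding a thin layer of insulation will *increase* heat loss.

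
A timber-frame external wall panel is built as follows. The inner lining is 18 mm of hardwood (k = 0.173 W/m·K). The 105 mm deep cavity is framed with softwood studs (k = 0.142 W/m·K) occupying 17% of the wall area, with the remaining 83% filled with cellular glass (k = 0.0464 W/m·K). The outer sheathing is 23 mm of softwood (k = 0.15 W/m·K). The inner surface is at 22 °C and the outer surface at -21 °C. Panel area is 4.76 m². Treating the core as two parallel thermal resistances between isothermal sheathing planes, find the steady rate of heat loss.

Q ≈ 106 W

Sheathing layers in series; stud and cavity paths in parallel between them.
R_inner = 0.018/(0.173×4.76) = 0.02186 K/W
R_stud  = 0.105/(0.142×0.17×4.76) = 0.9138 K/W
R_cav   = 0.105/(0.0464×0.83×4.76) = 0.5728 K/W
1/R_core = 1/R_stud + 1/R_cav → R_core = 0.3521 K/W
R_outer = 0.023/(0.15×4.76) = 0.03221 K/W
R_total = 0.4062 K/W
Q = ΔT/R_total = 43/0.4062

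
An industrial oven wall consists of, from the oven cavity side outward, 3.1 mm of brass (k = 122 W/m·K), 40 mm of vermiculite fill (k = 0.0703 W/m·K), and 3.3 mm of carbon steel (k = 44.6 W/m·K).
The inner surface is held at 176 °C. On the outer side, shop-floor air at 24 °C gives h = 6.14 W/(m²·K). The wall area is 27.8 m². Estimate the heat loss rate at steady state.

Q ≈ 5770 W

Treating each layer as a thermal resistance in series:
R_brass = L/(kA) = 0.0031/(122×27.8) = 9.14×10^-7 K/W
R_vermiculite fill = L/(kA) = 0.04/(0.0703×27.8) = 0.02047 K/W
R_carbon steel = L/(kA) = 0.0033/(44.6×27.8) = 2.662×10^-6 K/W
R_outer film = 1/(h_o·A) = 1/(6.14×27.8) = 0.005859 K/W
R_total = 0.02633 K/W
Q = ΔT / R_total = 152 / 0.02633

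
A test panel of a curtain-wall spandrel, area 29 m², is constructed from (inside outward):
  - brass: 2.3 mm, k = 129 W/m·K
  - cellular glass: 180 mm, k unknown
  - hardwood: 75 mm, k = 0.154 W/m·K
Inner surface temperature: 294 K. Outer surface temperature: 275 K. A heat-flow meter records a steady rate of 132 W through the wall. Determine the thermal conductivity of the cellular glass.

Using the resistance-network approach (series):
R_brass = L/(kA) = 0.0023/(129×29) = 6.148×10^-7 K/W
R_hardwood = L/(kA) = 0.075/(0.154×29) = 0.01679 K/W
Sum of known resistances R_other = 0.01679 K/W
Total R = ΔT/Q = 19/132 = 0.1439 K/W
R_cellular glass = R_total − R_other = 0.1271 K/W
k = L/(R·A) = 0.18/(0.1271×29)

k ≈ 0.0488 W/(m·K)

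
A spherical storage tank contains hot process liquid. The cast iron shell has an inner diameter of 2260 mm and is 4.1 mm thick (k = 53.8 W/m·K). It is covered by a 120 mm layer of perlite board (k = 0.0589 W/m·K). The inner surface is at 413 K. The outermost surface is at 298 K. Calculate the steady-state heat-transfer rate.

For a spherical shell R = (1/r₁ − 1/r₂)/(4πk); film R = 1/(h·4πr²). In series:
R_cast iron shell = (1/1.13 − 1/1.1341)/(4π×53.8) = 4.732×10^-6 K/W
R_perlite board = (1/1.1341 − 1/1.2541)/(4π×0.0589) = 0.114 K/W
R_total = 0.114 K/W
Q = ΔT/R_total = 115/0.114

Q ≈ 1010 W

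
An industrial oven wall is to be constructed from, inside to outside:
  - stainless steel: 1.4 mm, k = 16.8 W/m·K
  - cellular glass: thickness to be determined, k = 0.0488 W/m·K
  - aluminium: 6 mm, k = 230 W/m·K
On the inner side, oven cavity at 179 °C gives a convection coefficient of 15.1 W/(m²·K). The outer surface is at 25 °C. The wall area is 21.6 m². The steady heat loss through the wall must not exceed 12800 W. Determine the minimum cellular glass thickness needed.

L ≈ 9.44 mm

Model the wall as resistances in series:
R_inner film = 1/(h_i·A) = 1/(15.1×21.6) = 0.003066 K/W
R_stainless steel = L/(kA) = 0.0014/(16.8×21.6) = 3.858×10^-6 K/W
R_aluminium = L/(kA) = 0.006/(230×21.6) = 1.208×10^-6 K/W
Sum of the known resistances R_other = 0.003071 K/W
Required total resistance R_tot = ΔT/Q_allow = 154/12800 = 0.01203 K/W
R_cellular glass = R_tot − R_other = 0.00896 K/W
L = R·k·A = 0.00896×0.0488×21.6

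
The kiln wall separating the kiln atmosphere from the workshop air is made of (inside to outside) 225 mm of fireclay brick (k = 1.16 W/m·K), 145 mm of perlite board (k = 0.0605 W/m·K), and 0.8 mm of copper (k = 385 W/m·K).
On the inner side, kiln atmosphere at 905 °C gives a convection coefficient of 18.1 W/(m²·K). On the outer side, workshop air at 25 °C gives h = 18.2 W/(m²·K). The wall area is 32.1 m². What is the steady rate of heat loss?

Q ≈ 10500 W

Series thermal resistances:
R_inner film = 1/(h_i·A) = 1/(18.1×32.1) = 0.001721 K/W
R_fireclay brick = L/(kA) = 0.225/(1.16×32.1) = 0.006043 K/W
R_perlite board = L/(kA) = 0.145/(0.0605×32.1) = 0.07466 K/W
R_copper = L/(kA) = 0.0008/(385×32.1) = 6.473×10^-8 K/W
R_outer film = 1/(h_o·A) = 1/(18.2×32.1) = 0.001712 K/W
R_total = 0.08414 K/W
Q = ΔT / R_total = 880 / 0.08414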